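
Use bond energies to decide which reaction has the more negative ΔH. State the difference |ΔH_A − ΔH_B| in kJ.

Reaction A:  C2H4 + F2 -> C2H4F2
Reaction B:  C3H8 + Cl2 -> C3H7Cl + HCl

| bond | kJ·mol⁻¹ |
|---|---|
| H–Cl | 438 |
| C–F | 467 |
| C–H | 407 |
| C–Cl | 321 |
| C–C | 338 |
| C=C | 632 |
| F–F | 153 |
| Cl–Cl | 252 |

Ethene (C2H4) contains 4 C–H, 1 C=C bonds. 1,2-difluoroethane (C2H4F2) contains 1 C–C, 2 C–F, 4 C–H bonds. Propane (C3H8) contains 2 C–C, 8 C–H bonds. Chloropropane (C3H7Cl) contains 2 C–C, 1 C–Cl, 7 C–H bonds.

Reaction A:
  Bonds broken (reactants):
    C–H: 4 × 407 = 1628
    C=C: 1 × 632 = 632
    F–F: 1 × 153 = 153
    Σ(broken) = 2413 kJ
  Bonds formed (products):
    C–C: 1 × 338 = 338
    C–F: 2 × 467 = 934
    C–H: 4 × 407 = 1628
    Σ(formed) = 2900 kJ
  ΔH_A = 2413 − 2900 = −487 kJ
Reaction B:
  Bonds broken (reactants):
    C–C: 2 × 338 = 676
    C–H: 8 × 407 = 3256
    Cl–Cl: 1 × 252 = 252
    Σ(broken) = 4184 kJ
  Bonds formed (products):
    C–C: 2 × 338 = 676
    C–Cl: 1 × 321 = 321
    C–H: 7 × 407 = 2849
    H–Cl: 1 × 438 = 438
    Σ(formed) = 4284 kJ
  ΔH_B = 4184 − 4284 = −100 kJ
ΔH_A − ΔH_B = −387 kJ, so reaction A has the more negative ΔH; |ΔH_A − ΔH_B| = 387 kJ.

Reaction A, by 387 kJ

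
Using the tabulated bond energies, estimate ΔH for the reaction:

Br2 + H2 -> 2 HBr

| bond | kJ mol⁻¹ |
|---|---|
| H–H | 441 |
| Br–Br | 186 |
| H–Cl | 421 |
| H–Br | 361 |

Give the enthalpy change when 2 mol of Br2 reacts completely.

Bonds broken (reactants):
  Br–Br: 1 × 186 = 186
  H–H: 1 × 441 = 441
  Σ(broken) = 627 kJ
Bonds formed (products):
  H–Br: 2 × 361 = 722
  Σ(formed) = 722 kJ
ΔH = Σ(broken) − Σ(formed) = 627 − 722 = −95 kJ
For 2× the reaction as written: 2 × (−95) = −190 kJ

ΔH = −190 kJ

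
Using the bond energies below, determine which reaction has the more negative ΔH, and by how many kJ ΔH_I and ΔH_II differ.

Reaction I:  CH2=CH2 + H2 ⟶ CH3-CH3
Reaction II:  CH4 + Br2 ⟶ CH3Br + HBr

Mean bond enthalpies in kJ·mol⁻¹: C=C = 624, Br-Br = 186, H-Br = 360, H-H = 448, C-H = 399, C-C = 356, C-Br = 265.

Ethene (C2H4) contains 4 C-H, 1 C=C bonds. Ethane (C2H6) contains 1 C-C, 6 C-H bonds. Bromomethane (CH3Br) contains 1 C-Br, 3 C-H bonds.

Reaction I:
  Bonds broken (reactants):
    C-H: 4 × 399 = 1596
    C=C: 1 × 624 = 624
    H-H: 1 × 448 = 448
    Σ(broken) = 2668 kJ
  Bonds formed (products):
    C-C: 1 × 356 = 356
    C-H: 6 × 399 = 2394
    Σ(formed) = 2750 kJ
  ΔH_I = 2668 − 2750 = −82 kJ
Reaction II:
  Bonds broken (reactants):
    Br-Br: 1 × 186 = 186
    C-H: 4 × 399 = 1596
    Σ(broken) = 1782 kJ
  Bonds formed (products):
    C-Br: 1 × 265 = 265
    C-H: 3 × 399 = 1197
    H-Br: 1 × 360 = 360
    Σ(formed) = 1822 kJ
  ΔH_II = 1782 − 1822 = −40 kJ
ΔH_I − ΔH_II = −42 kJ, so reaction I has the more negative ΔH; |ΔH_I − ΔH_II| = 42 kJ.

Reaction I, by 42 kJ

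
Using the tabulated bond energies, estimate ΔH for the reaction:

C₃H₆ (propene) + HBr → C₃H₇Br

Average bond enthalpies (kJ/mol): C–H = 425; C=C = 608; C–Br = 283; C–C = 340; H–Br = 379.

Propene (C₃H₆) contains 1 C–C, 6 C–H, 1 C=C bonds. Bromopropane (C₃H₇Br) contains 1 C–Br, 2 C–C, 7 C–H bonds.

Bonds broken (reactants):
  C–C: 1 × 340 = 340
  C–H: 6 × 425 = 2550
  C=C: 1 × 608 = 608
  H–Br: 1 × 379 = 379
  Σ(broken) = 3877 kJ
Bonds formed (products):
  C–Br: 1 × 283 = 283
  C–C: 2 × 340 = 680
  C–H: 7 × 425 = 2975
  Σ(formed) = 3938 kJ
ΔH = Σ(broken) − Σ(formed) = 3877 − 3938 = −61 kJ

ΔH ≈ −61 kJ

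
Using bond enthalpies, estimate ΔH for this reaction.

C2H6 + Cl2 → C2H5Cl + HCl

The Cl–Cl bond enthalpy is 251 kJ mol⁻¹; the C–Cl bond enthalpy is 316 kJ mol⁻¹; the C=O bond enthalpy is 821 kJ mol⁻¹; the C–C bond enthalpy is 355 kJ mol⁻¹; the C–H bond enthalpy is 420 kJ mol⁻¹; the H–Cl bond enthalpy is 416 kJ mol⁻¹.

ΔH ≈ −61 kJ

Bonds broken (reactants):
  C–C: 1 × 355 = 355
  C–H: 6 × 420 = 2520
  Cl–Cl: 1 × 251 = 251
  Σ(broken) = 3126 kJ
Bonds formed (products):
  C–C: 1 × 355 = 355
  C–Cl: 1 × 316 = 316
  C–H: 5 × 420 = 2100
  H–Cl: 1 × 416 = 416
  Σ(formed) = 3187 kJ
ΔH = Σ(broken) − Σ(formed) = 3126 − 3187 = −61 kJ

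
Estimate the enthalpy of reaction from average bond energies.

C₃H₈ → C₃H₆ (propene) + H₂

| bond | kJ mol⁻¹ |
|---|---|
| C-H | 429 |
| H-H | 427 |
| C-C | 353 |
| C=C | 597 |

ΔH ≈ +187 kJ

Bonds broken (reactants):
  C-C: 2 × 353 = 706
  C-H: 8 × 429 = 3432
  Σ(broken) = 4138 kJ
Bonds formed (products):
  C-C: 1 × 353 = 353
  C-H: 6 × 429 = 2574
  C=C: 1 × 597 = 597
  H-H: 1 × 427 = 427
  Σ(formed) = 3951 kJ
ΔH = Σ(broken) − Σ(formed) = 4138 − 3951 = +187 kJ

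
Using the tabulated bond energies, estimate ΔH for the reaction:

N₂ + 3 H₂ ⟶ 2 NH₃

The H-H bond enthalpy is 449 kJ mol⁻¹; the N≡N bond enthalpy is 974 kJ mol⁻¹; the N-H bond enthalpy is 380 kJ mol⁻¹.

Bonds broken (reactants):
  H-H: 3 × 449 = 1347
  N≡N: 1 × 974 = 974
  Σ(broken) = 2321 kJ
Bonds formed (products):
  N-H: 6 × 380 = 2280
  Σ(formed) = 2280 kJ
ΔH = Σ(broken) − Σ(formed) = 2321 − 2280 = +41 kJ

ΔH ≈ +41 kJ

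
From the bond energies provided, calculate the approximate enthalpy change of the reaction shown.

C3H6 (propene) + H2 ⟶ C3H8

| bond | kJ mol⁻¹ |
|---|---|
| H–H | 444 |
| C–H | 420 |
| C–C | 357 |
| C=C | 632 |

ΔH ≈ −121 kJ

Bonds broken (reactants):
  C–C: 1 × 357 = 357
  C–H: 6 × 420 = 2520
  C=C: 1 × 632 = 632
  H–H: 1 × 444 = 444
  Σ(broken) = 3953 kJ
Bonds formed (products):
  C–C: 2 × 357 = 714
  C–H: 8 × 420 = 3360
  Σ(formed) = 4074 kJ
ΔH = Σ(broken) − Σ(formed) = 3953 − 4074 = −121 kJ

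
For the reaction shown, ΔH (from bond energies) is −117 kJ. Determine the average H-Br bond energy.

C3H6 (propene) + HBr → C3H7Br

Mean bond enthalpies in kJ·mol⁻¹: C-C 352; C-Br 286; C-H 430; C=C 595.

D(H-Br) ≈ 356 kJ/mol

Let D be the H-Br bond energy.
Σ(broken) = 1×352 + 6×430 + 1×595 + 1×D = 3527 + D
Σ(formed) = 1×286 + 2×352 + 7×430 = 4000
ΔH = Σ(broken) − Σ(formed) = (3527 + D) − (4000) = −473 + D
Setting this equal to −117 kJ gives D = 356 kJ/mol.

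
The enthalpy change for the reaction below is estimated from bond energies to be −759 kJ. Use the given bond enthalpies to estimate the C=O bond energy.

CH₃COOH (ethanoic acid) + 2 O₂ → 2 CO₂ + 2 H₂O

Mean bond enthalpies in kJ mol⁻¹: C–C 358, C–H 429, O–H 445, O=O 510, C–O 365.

Let D be the C=O bond energy.
Σ(broken) = 1×358 + 3×429 + 1×365 + 1×D + 1×445 + 2×510 = 3475 + D
Σ(formed) = 4×D + 4×445 = 1780 + 4D
ΔH = Σ(broken) − Σ(formed) = (3475 + D) − (1780 + 4D) = +1695 − 3D
Setting this equal to −759 kJ gives 3D = 2454, so D = 818 kJ/mol.

D(C=O) ≈ 818 kJ/mol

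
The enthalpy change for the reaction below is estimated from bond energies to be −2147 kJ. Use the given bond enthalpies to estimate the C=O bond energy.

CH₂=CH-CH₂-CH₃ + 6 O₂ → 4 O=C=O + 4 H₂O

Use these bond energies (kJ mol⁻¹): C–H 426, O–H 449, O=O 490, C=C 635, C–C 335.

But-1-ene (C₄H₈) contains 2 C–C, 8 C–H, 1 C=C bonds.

D(C=O) ≈ 776 kJ/mol

Let D be the C=O bond energy.
Σ(broken) = 2×335 + 8×426 + 1×635 + 6×490 = 7653
Σ(formed) = 8×D + 8×449 = 3592 + 8D
ΔH = Σ(broken) − Σ(formed) = (7653) − (3592 + 8D) = +4061 − 8D
Setting this equal to −2147 kJ gives 8D = 6208, so D = 776 kJ/mol.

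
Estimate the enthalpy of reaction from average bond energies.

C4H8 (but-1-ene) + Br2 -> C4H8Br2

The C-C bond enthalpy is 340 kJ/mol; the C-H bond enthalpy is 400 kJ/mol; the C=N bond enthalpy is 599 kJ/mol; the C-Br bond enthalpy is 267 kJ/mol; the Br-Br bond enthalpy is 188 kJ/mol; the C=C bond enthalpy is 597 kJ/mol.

ΔH ≈ −89 kJ

Bonds broken (reactants):
  Br-Br: 1 × 188 = 188
  C-C: 2 × 340 = 680
  C-H: 8 × 400 = 3200
  C=C: 1 × 597 = 597
  Σ(broken) = 4665 kJ
Bonds formed (products):
  C-Br: 2 × 267 = 534
  C-C: 3 × 340 = 1020
  C-H: 8 × 400 = 3200
  Σ(formed) = 4754 kJ
ΔH = Σ(broken) − Σ(formed) = 4665 − 4754 = −89 kJ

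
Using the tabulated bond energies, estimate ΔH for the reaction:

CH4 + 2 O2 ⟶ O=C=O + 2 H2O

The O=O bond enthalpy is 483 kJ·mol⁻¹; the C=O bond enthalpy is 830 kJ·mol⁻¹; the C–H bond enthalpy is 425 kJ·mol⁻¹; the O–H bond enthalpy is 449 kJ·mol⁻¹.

ΔH ≈ −790 kJ

Bonds broken (reactants):
  C–H: 4 × 425 = 1700
  O=O: 2 × 483 = 966
  Σ(broken) = 2666 kJ
Bonds formed (products):
  C=O: 2 × 830 = 1660
  O–H: 4 × 449 = 1796
  Σ(formed) = 3456 kJ
ΔH = Σ(broken) − Σ(formed) = 2666 − 3456 = −790 kJ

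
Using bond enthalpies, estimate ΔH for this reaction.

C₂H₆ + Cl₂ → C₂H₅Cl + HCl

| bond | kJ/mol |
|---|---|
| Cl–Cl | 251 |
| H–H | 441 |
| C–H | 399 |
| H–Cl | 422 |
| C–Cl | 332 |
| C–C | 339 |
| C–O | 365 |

Bonds broken (reactants):
  C–C: 1 × 339 = 339
  C–H: 6 × 399 = 2394
  Cl–Cl: 1 × 251 = 251
  Σ(broken) = 2984 kJ
Bonds formed (products):
  C–C: 1 × 339 = 339
  C–Cl: 1 × 332 = 332
  C–H: 5 × 399 = 1995
  H–Cl: 1 × 422 = 422
  Σ(formed) = 3088 kJ
ΔH = Σ(broken) − Σ(formed) = 2984 − 3088 = −104 kJ

ΔH ≈ −104 kJ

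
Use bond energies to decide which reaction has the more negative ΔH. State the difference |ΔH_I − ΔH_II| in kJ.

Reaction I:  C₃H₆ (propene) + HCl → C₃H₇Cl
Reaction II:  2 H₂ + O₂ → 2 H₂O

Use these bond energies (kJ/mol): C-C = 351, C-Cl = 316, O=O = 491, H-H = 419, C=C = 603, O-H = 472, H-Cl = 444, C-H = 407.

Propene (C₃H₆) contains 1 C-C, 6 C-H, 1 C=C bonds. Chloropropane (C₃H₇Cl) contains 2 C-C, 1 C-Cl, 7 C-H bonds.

Reaction I:
  Bonds broken (reactants):
    C-C: 1 × 351 = 351
    C-H: 6 × 407 = 2442
    C=C: 1 × 603 = 603
    H-Cl: 1 × 444 = 444
    Σ(broken) = 3840 kJ
  Bonds formed (products):
    C-C: 2 × 351 = 702
    C-Cl: 1 × 316 = 316
    C-H: 7 × 407 = 2849
    Σ(formed) = 3867 kJ
  ΔH_I = 3840 − 3867 = −27 kJ
Reaction II:
  Bonds broken (reactants):
    H-H: 2 × 419 = 838
    O=O: 1 × 491 = 491
    Σ(broken) = 1329 kJ
  Bonds formed (products):
    O-H: 4 × 472 = 1888
    Σ(formed) = 1888 kJ
  ΔH_II = 1329 − 1888 = −559 kJ
ΔH_I − ΔH_II = +532 kJ, so reaction II has the more negative ΔH; |ΔH_I − ΔH_II| = 532 kJ.

Reaction II, by 532 kJ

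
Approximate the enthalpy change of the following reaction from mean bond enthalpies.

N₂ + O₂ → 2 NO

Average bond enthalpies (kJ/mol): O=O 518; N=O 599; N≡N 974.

ΔH ≈ +294 kJ

Bonds broken (reactants):
  N≡N: 1 × 974 = 974
  O=O: 1 × 518 = 518
  Σ(broken) = 1492 kJ
Bonds formed (products):
  N=O: 2 × 599 = 1198
  Σ(formed) = 1198 kJ
ΔH = Σ(broken) − Σ(formed) = 1492 − 1198 = +294 kJ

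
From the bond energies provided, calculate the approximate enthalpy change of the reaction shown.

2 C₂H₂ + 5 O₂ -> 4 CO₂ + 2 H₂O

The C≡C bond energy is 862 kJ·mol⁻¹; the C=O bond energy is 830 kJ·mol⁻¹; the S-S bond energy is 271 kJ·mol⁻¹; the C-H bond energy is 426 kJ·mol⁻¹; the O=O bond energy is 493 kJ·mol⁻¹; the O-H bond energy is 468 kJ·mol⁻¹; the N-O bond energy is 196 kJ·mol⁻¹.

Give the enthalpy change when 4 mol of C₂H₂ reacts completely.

Bonds broken (reactants):
  C≡C: 2 × 862 = 1724
  C-H: 4 × 426 = 1704
  O=O: 5 × 493 = 2465
  Σ(broken) = 5893 kJ
Bonds formed (products):
  C=O: 8 × 830 = 6640
  O-H: 4 × 468 = 1872
  Σ(formed) = 8512 kJ
ΔH = Σ(broken) − Σ(formed) = 5893 − 8512 = −2619 kJ
For 2× the reaction as written: 2 × (−2619) = −5238 kJ

ΔH = −5238 kJ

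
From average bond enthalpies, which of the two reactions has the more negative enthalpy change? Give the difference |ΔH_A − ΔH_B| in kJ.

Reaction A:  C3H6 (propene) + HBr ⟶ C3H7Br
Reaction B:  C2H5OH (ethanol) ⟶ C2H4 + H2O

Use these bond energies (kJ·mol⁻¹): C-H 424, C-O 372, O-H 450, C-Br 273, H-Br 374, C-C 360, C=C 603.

Reaction A, by 183 kJ

Reaction A:
  Bonds broken (reactants):
    C-C: 1 × 360 = 360
    C-H: 6 × 424 = 2544
    C=C: 1 × 603 = 603
    H-Br: 1 × 374 = 374
    Σ(broken) = 3881 kJ
  Bonds formed (products):
    C-Br: 1 × 273 = 273
    C-C: 2 × 360 = 720
    C-H: 7 × 424 = 2968
    Σ(formed) = 3961 kJ
  ΔH_A = 3881 − 3961 = −80 kJ
Reaction B:
  Bonds broken (reactants):
    C-C: 1 × 360 = 360
    C-H: 5 × 424 = 2120
    C-O: 1 × 372 = 372
    O-H: 1 × 450 = 450
    Σ(broken) = 3302 kJ
  Bonds formed (products):
    C-H: 4 × 424 = 1696
    C=C: 1 × 603 = 603
    O-H: 2 × 450 = 900
    Σ(formed) = 3199 kJ
  ΔH_B = 3302 − 3199 = +103 kJ
ΔH_A − ΔH_B = −183 kJ, so reaction A has the more negative ΔH; |ΔH_A − ΔH_B| = 183 kJ.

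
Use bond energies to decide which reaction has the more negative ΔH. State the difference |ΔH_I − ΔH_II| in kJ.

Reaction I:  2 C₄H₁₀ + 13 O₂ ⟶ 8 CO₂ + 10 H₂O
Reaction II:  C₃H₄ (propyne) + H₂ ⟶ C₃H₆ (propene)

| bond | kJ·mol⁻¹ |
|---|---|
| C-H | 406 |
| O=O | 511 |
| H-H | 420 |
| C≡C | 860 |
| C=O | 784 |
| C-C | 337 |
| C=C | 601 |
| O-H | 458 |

Reaction I:
  Bonds broken (reactants):
    C-C: 6 × 337 = 2022
    C-H: 20 × 406 = 8120
    O=O: 13 × 511 = 6643
    Σ(broken) = 16785 kJ
  Bonds formed (products):
    C=O: 16 × 784 = 12544
    O-H: 20 × 458 = 9160
    Σ(formed) = 21704 kJ
  ΔH_I = 16785 − 21704 = −4919 kJ
Reaction II:
  Bonds broken (reactants):
    C≡C: 1 × 860 = 860
    C-C: 1 × 337 = 337
    C-H: 4 × 406 = 1624
    H-H: 1 × 420 = 420
    Σ(broken) = 3241 kJ
  Bonds formed (products):
    C-C: 1 × 337 = 337
    C-H: 6 × 406 = 2436
    C=C: 1 × 601 = 601
    Σ(formed) = 3374 kJ
  ΔH_II = 3241 − 3374 = −133 kJ
ΔH_I − ΔH_II = −4786 kJ, so reaction I has the more negative ΔH; |ΔH_I − ΔH_II| = 4786 kJ.

Reaction I, by 4786 kJ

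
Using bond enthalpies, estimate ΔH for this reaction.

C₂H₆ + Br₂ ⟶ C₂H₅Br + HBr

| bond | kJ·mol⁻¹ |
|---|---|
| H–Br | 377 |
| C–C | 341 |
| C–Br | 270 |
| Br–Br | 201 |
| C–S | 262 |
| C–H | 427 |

Bonds broken (reactants):
  Br–Br: 1 × 201 = 201
  C–C: 1 × 341 = 341
  C–H: 6 × 427 = 2562
  Σ(broken) = 3104 kJ
Bonds formed (products):
  C–Br: 1 × 270 = 270
  C–C: 1 × 341 = 341
  C–H: 5 × 427 = 2135
  H–Br: 1 × 377 = 377
  Σ(formed) = 3123 kJ
ΔH = Σ(broken) − Σ(formed) = 3104 − 3123 = −19 kJ

ΔH ≈ −19 kJ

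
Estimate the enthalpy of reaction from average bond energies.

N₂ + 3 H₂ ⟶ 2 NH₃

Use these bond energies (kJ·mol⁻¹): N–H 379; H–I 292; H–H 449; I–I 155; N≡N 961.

ΔH ≈ +34 kJ

Bonds broken (reactants):
  H–H: 3 × 449 = 1347
  N≡N: 1 × 961 = 961
  Σ(broken) = 2308 kJ
Bonds formed (products):
  N–H: 6 × 379 = 2274
  Σ(formed) = 2274 kJ
ΔH = Σ(broken) − Σ(formed) = 2308 − 2274 = +34 kJ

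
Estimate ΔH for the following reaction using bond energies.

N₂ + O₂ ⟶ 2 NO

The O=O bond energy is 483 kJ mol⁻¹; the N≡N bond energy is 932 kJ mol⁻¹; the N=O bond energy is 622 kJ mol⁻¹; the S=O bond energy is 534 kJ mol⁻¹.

Bonds broken (reactants):
  N≡N: 1 × 932 = 932
  O=O: 1 × 483 = 483
  Σ(broken) = 1415 kJ
Bonds formed (products):
  N=O: 2 × 622 = 1244
  Σ(formed) = 1244 kJ
ΔH = Σ(broken) − Σ(formed) = 1415 − 1244 = +171 kJ

ΔH ≈ +171 kJ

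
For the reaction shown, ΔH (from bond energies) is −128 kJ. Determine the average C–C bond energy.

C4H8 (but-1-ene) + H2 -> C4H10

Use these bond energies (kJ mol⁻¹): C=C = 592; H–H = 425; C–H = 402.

D(C–C) ≈ 341 kJ/mol

Let D be the C–C bond energy.
Σ(broken) = 2×D + 8×402 + 1×592 + 1×425 = 4233 + 2D
Σ(formed) = 3×D + 10×402 = 4020 + 3D
ΔH = Σ(broken) − Σ(formed) = (4233 + 2D) − (4020 + 3D) = +213 − D
Setting this equal to −128 kJ gives D = 341 kJ/mol.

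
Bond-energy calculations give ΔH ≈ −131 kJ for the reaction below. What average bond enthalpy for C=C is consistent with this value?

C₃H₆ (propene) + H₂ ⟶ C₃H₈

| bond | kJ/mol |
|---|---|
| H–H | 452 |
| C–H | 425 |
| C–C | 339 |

D(C=C) ≈ 606 kJ/mol

Let D be the C=C bond energy.
Σ(broken) = 1×339 + 6×425 + 1×D + 1×452 = 3341 + D
Σ(formed) = 2×339 + 8×425 = 4078
ΔH = Σ(broken) − Σ(formed) = (3341 + D) − (4078) = −737 + D
Setting this equal to −131 kJ gives D = 606 kJ/mol.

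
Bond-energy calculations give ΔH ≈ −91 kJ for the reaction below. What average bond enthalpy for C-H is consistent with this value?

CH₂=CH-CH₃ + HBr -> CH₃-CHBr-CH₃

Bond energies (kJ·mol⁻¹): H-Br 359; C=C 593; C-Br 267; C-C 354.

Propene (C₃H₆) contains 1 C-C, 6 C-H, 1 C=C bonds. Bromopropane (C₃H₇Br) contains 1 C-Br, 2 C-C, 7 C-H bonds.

D(C-H) ≈ 422 kJ/mol

Let D be the C-H bond energy.
Σ(broken) = 1×354 + 6×D + 1×593 + 1×359 = 1306 + 6D
Σ(formed) = 1×267 + 2×354 + 7×D = 975 + 7D
ΔH = Σ(broken) − Σ(formed) = (1306 + 6D) − (975 + 7D) = +331 − D
Setting this equal to −91 kJ gives D = 422 kJ/mol.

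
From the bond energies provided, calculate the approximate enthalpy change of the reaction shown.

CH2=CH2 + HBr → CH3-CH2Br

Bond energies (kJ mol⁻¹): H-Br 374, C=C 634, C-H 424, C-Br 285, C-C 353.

ΔH ≈ −54 kJ

Bonds broken (reactants):
  C-H: 4 × 424 = 1696
  C=C: 1 × 634 = 634
  H-Br: 1 × 374 = 374
  Σ(broken) = 2704 kJ
Bonds formed (products):
  C-Br: 1 × 285 = 285
  C-C: 1 × 353 = 353
  C-H: 5 × 424 = 2120
  Σ(formed) = 2758 kJ
ΔH = Σ(broken) − Σ(formed) = 2704 − 2758 = −54 kJ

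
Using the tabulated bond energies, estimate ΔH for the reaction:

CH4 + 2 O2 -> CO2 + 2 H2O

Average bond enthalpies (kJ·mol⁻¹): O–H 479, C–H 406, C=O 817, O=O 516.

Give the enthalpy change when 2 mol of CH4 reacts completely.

ΔH = −1788 kJ

Bonds broken (reactants):
  C–H: 4 × 406 = 1624
  O=O: 2 × 516 = 1032
  Σ(broken) = 2656 kJ
Bonds formed (products):
  C=O: 2 × 817 = 1634
  O–H: 4 × 479 = 1916
  Σ(formed) = 3550 kJ
ΔH = Σ(broken) − Σ(formed) = 2656 − 3550 = −894 kJ
For 2× the reaction as written: 2 × (−894) = −1788 kJ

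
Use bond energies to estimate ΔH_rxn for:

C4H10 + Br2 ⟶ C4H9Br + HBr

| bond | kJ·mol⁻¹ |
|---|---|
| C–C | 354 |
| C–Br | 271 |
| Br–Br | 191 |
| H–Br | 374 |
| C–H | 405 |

ΔH ≈ −49 kJ

Bonds broken (reactants):
  Br–Br: 1 × 191 = 191
  C–C: 3 × 354 = 1062
  C–H: 10 × 405 = 4050
  Σ(broken) = 5303 kJ
Bonds formed (products):
  C–Br: 1 × 271 = 271
  C–C: 3 × 354 = 1062
  C–H: 9 × 405 = 3645
  H–Br: 1 × 374 = 374
  Σ(formed) = 5352 kJ
ΔH = Σ(broken) − Σ(formed) = 5303 − 5352 = −49 kJ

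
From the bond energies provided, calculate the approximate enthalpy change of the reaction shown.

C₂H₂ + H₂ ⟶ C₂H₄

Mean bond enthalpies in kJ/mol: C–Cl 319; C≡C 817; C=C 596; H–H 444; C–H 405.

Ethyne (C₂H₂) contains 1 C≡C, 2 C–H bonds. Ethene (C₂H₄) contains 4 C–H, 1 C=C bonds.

ΔH ≈ −145 kJ

Bonds broken (reactants):
  C≡C: 1 × 817 = 817
  C–H: 2 × 405 = 810
  H–H: 1 × 444 = 444
  Σ(broken) = 2071 kJ
Bonds formed (products):
  C–H: 4 × 405 = 1620
  C=C: 1 × 596 = 596
  Σ(formed) = 2216 kJ
ΔH = Σ(broken) − Σ(formed) = 2071 − 2216 = −145 kJ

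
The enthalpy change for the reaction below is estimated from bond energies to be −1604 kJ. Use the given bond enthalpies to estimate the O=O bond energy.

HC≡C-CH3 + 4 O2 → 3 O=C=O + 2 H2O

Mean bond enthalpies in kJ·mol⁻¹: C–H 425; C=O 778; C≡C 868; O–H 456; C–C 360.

Let D be the O=O bond energy.
Σ(broken) = 1×868 + 1×360 + 4×425 + 4×D = 2928 + 4D
Σ(formed) = 6×778 + 4×456 = 6492
ΔH = Σ(broken) − Σ(formed) = (2928 + 4D) − (6492) = −3564 + 4D
Setting this equal to −1604 kJ gives 4D = 1960, so D = 490 kJ/mol.

D(O=O) ≈ 490 kJ/mol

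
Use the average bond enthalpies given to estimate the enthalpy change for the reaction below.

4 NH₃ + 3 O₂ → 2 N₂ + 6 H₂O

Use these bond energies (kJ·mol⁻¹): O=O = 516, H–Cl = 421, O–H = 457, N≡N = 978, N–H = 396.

Bonds broken (reactants):
  N–H: 12 × 396 = 4752
  O=O: 3 × 516 = 1548
  Σ(broken) = 6300 kJ
Bonds formed (products):
  N≡N: 2 × 978 = 1956
  O–H: 12 × 457 = 5484
  Σ(formed) = 7440 kJ
ΔH = Σ(broken) − Σ(formed) = 6300 − 7440 = −1140 kJ

ΔH ≈ −1140 kJ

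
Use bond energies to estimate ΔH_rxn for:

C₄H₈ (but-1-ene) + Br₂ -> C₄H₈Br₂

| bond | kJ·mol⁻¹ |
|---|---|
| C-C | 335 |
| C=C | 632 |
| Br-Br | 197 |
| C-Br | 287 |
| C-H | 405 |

ΔH ≈ −80 kJ

Bonds broken (reactants):
  Br-Br: 1 × 197 = 197
  C-C: 2 × 335 = 670
  C-H: 8 × 405 = 3240
  C=C: 1 × 632 = 632
  Σ(broken) = 4739 kJ
Bonds formed (products):
  C-Br: 2 × 287 = 574
  C-C: 3 × 335 = 1005
  C-H: 8 × 405 = 3240
  Σ(formed) = 4819 kJ
ΔH = Σ(broken) − Σ(formed) = 4739 − 4819 = −80 kJ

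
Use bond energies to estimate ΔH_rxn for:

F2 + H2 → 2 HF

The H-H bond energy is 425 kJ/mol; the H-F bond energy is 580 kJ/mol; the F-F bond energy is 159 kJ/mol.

ΔH ≈ −576 kJ

Bonds broken (reactants):
  F-F: 1 × 159 = 159
  H-H: 1 × 425 = 425
  Σ(broken) = 584 kJ
Bonds formed (products):
  H-F: 2 × 580 = 1160
  Σ(formed) = 1160 kJ
ΔH = Σ(broken) − Σ(formed) = 584 − 1160 = −576 kJ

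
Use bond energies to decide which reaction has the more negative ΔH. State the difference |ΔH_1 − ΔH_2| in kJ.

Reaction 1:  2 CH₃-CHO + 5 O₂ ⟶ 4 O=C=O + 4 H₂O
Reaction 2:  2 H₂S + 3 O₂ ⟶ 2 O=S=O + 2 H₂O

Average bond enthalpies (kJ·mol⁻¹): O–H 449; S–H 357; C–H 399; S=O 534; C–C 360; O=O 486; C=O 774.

Reaction 1, by 848 kJ

Reaction 1:
  Bonds broken (reactants):
    C–C: 2 × 360 = 720
    C–H: 8 × 399 = 3192
    C=O: 2 × 774 = 1548
    O=O: 5 × 486 = 2430
    Σ(broken) = 7890 kJ
  Bonds formed (products):
    C=O: 8 × 774 = 6192
    O–H: 8 × 449 = 3592
    Σ(formed) = 9784 kJ
  ΔH_1 = 7890 − 9784 = −1894 kJ
Reaction 2:
  Bonds broken (reactants):
    O=O: 3 × 486 = 1458
    S–H: 4 × 357 = 1428
    Σ(broken) = 2886 kJ
  Bonds formed (products):
    O–H: 4 × 449 = 1796
    S=O: 4 × 534 = 2136
    Σ(formed) = 3932 kJ
  ΔH_2 = 2886 − 3932 = −1046 kJ
ΔH_1 − ΔH_2 = −848 kJ, so reaction 1 has the more negative ΔH; |ΔH_1 − ΔH_2| = 848 kJ.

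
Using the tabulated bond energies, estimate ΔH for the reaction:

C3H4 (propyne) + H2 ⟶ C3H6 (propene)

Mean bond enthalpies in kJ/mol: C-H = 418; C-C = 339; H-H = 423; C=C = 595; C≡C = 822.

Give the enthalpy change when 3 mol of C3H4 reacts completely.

ΔH = −558 kJ

Bonds broken (reactants):
  C≡C: 1 × 822 = 822
  C-C: 1 × 339 = 339
  C-H: 4 × 418 = 1672
  H-H: 1 × 423 = 423
  Σ(broken) = 3256 kJ
Bonds formed (products):
  C-C: 1 × 339 = 339
  C-H: 6 × 418 = 2508
  C=C: 1 × 595 = 595
  Σ(formed) = 3442 kJ
ΔH = Σ(broken) − Σ(formed) = 3256 − 3442 = −186 kJ
For 3× the reaction as written: 3 × (−186) = −558 kJ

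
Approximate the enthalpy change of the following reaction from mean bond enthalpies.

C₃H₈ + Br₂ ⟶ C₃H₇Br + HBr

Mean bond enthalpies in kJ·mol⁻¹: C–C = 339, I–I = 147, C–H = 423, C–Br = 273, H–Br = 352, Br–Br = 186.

ΔH ≈ −16 kJ

Bonds broken (reactants):
  Br–Br: 1 × 186 = 186
  C–C: 2 × 339 = 678
  C–H: 8 × 423 = 3384
  Σ(broken) = 4248 kJ
Bonds formed (products):
  C–Br: 1 × 273 = 273
  C–C: 2 × 339 = 678
  C–H: 7 × 423 = 2961
  H–Br: 1 × 352 = 352
  Σ(formed) = 4264 kJ
ΔH = Σ(broken) − Σ(formed) = 4248 − 4264 = −16 kJ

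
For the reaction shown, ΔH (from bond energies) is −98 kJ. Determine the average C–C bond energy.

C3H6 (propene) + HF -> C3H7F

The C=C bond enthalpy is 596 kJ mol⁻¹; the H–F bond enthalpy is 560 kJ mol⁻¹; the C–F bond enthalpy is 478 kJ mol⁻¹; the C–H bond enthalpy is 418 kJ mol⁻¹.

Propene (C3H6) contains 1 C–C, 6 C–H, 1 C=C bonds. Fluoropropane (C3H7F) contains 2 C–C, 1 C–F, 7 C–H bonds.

Let D be the C–C bond energy.
Σ(broken) = 1×D + 6×418 + 1×596 + 1×560 = 3664 + D
Σ(formed) = 2×D + 1×478 + 7×418 = 3404 + 2D
ΔH = Σ(broken) − Σ(formed) = (3664 + D) − (3404 + 2D) = +260 − D
Setting this equal to −98 kJ gives D = 358 kJ/mol.

D(C–C) ≈ 358 kJ/mol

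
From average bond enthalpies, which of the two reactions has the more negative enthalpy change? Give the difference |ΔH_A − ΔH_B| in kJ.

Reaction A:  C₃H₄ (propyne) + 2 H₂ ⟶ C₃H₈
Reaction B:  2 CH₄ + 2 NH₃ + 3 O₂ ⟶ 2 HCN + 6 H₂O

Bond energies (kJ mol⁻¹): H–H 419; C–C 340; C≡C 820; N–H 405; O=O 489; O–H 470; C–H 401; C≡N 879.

Reaction A:
  Bonds broken (reactants):
    C≡C: 1 × 820 = 820
    C–C: 1 × 340 = 340
    C–H: 4 × 401 = 1604
    H–H: 2 × 419 = 838
    Σ(broken) = 3602 kJ
  Bonds formed (products):
    C–C: 2 × 340 = 680
    C–H: 8 × 401 = 3208
    Σ(formed) = 3888 kJ
  ΔH_A = 3602 − 3888 = −286 kJ
Reaction B:
  Bonds broken (reactants):
    C–H: 8 × 401 = 3208
    N–H: 6 × 405 = 2430
    O=O: 3 × 489 = 1467
    Σ(broken) = 7105 kJ
  Bonds formed (products):
    C≡N: 2 × 879 = 1758
    C–H: 2 × 401 = 802
    O–H: 12 × 470 = 5640
    Σ(formed) = 8200 kJ
  ΔH_B = 7105 − 8200 = −1095 kJ
ΔH_A − ΔH_B = +809 kJ, so reaction B has the more negative ΔH; |ΔH_A − ΔH_B| = 809 kJ.

Reaction B, by 809 kJ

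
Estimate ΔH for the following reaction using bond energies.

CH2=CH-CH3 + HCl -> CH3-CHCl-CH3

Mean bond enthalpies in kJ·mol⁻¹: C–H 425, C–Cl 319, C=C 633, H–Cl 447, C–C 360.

ΔH ≈ −24 kJ

Bonds broken (reactants):
  C–C: 1 × 360 = 360
  C–H: 6 × 425 = 2550
  C=C: 1 × 633 = 633
  H–Cl: 1 × 447 = 447
  Σ(broken) = 3990 kJ
Bonds formed (products):
  C–C: 2 × 360 = 720
  C–Cl: 1 × 319 = 319
  C–H: 7 × 425 = 2975
  Σ(formed) = 4014 kJ
ΔH = Σ(broken) − Σ(formed) = 3990 − 4014 = −24 kJ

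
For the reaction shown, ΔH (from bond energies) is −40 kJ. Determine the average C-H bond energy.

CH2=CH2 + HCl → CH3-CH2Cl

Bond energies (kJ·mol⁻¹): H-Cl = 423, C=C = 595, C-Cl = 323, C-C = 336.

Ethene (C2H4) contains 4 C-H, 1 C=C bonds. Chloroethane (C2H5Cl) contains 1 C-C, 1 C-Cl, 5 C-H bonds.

D(C-H) ≈ 399 kJ/mol

Let D be the C-H bond energy.
Σ(broken) = 4×D + 1×595 + 1×423 = 1018 + 4D
Σ(formed) = 1×336 + 1×323 + 5×D = 659 + 5D
ΔH = Σ(broken) − Σ(formed) = (1018 + 4D) − (659 + 5D) = +359 − D
Setting this equal to −40 kJ gives D = 399 kJ/mol.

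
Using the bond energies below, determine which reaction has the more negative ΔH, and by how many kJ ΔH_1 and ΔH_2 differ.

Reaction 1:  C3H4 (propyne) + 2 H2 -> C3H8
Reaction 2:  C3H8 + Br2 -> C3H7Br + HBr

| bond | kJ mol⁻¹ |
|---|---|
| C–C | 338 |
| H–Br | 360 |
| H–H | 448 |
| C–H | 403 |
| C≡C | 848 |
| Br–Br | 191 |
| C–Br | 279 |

Reaction 1:
  Bonds broken (reactants):
    C≡C: 1 × 848 = 848
    C–C: 1 × 338 = 338
    C–H: 4 × 403 = 1612
    H–H: 2 × 448 = 896
    Σ(broken) = 3694 kJ
  Bonds formed (products):
    C–C: 2 × 338 = 676
    C–H: 8 × 403 = 3224
    Σ(formed) = 3900 kJ
  ΔH_1 = 3694 − 3900 = −206 kJ
Reaction 2:
  Bonds broken (reactants):
    Br–Br: 1 × 191 = 191
    C–C: 2 × 338 = 676
    C–H: 8 × 403 = 3224
    Σ(broken) = 4091 kJ
  Bonds formed (products):
    C–Br: 1 × 279 = 279
    C–C: 2 × 338 = 676
    C–H: 7 × 403 = 2821
    H–Br: 1 × 360 = 360
    Σ(formed) = 4136 kJ
  ΔH_2 = 4091 − 4136 = −45 kJ
ΔH_1 − ΔH_2 = −161 kJ, so reaction 1 has the more negative ΔH; |ΔH_1 − ΔH_2| = 161 kJ.

Reaction 1, by 161 kJ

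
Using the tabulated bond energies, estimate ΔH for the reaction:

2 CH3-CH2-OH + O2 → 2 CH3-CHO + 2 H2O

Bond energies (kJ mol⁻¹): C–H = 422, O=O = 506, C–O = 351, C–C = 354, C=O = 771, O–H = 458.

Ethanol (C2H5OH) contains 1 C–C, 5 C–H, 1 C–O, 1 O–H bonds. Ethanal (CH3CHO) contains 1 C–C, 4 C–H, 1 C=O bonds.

ΔH ≈ −406 kJ

Bonds broken (reactants):
  C–C: 2 × 354 = 708
  C–H: 10 × 422 = 4220
  C–O: 2 × 351 = 702
  O–H: 2 × 458 = 916
  O=O: 1 × 506 = 506
  Σ(broken) = 7052 kJ
Bonds formed (products):
  C–C: 2 × 354 = 708
  C–H: 8 × 422 = 3376
  C=O: 2 × 771 = 1542
  O–H: 4 × 458 = 1832
  Σ(formed) = 7458 kJ
ΔH = Σ(broken) − Σ(formed) = 7052 − 7458 = −406 kJ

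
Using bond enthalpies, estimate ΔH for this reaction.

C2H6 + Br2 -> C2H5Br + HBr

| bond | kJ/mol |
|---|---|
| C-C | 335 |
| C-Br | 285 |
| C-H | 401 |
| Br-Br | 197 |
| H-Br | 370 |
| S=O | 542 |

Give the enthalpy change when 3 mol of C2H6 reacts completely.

Bonds broken (reactants):
  Br-Br: 1 × 197 = 197
  C-C: 1 × 335 = 335
  C-H: 6 × 401 = 2406
  Σ(broken) = 2938 kJ
Bonds formed (products):
  C-Br: 1 × 285 = 285
  C-C: 1 × 335 = 335
  C-H: 5 × 401 = 2005
  H-Br: 1 × 370 = 370
  Σ(formed) = 2995 kJ
ΔH = Σ(broken) − Σ(formed) = 2938 − 2995 = −57 kJ
For 3× the reaction as written: 3 × (−57) = −171 kJ

ΔH = −171 kJ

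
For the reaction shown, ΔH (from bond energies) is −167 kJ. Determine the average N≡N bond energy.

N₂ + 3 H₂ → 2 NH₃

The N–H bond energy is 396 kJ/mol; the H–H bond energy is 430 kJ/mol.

D(N≡N) ≈ 919 kJ/mol

Let D be the N≡N bond energy.
Σ(broken) = 3×430 + 1×D = 1290 + D
Σ(formed) = 6×396 = 2376
ΔH = Σ(broken) − Σ(formed) = (1290 + D) − (2376) = −1086 + D
Setting this equal to −167 kJ gives D = 919 kJ/mol.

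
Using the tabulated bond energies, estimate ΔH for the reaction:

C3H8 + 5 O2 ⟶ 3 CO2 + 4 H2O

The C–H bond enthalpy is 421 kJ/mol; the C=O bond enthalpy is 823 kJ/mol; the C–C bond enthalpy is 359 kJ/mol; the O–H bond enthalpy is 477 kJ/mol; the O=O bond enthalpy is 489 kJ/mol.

Bonds broken (reactants):
  C–C: 2 × 359 = 718
  C–H: 8 × 421 = 3368
  O=O: 5 × 489 = 2445
  Σ(broken) = 6531 kJ
Bonds formed (products):
  C=O: 6 × 823 = 4938
  O–H: 8 × 477 = 3816
  Σ(formed) = 8754 kJ
ΔH = Σ(broken) − Σ(formed) = 6531 − 8754 = −2223 kJ

ΔH ≈ −2223 kJ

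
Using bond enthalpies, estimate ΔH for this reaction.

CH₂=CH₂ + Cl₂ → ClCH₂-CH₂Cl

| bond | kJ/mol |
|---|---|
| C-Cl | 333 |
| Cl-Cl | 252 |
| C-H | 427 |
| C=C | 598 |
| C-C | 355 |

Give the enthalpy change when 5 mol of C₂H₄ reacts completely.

ΔH = −855 kJ

Bonds broken (reactants):
  C-H: 4 × 427 = 1708
  C=C: 1 × 598 = 598
  Cl-Cl: 1 × 252 = 252
  Σ(broken) = 2558 kJ
Bonds formed (products):
  C-C: 1 × 355 = 355
  C-Cl: 2 × 333 = 666
  C-H: 4 × 427 = 1708
  Σ(formed) = 2729 kJ
ΔH = Σ(broken) − Σ(formed) = 2558 − 2729 = −171 kJ
For 5× the reaction as written: 5 × (−171) = −855 kJ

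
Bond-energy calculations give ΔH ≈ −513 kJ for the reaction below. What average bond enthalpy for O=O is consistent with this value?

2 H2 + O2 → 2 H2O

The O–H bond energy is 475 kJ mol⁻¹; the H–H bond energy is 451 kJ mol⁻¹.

Let D be the O=O bond energy.
Σ(broken) = 2×451 + 1×D = 902 + D
Σ(formed) = 4×475 = 1900
ΔH = Σ(broken) − Σ(formed) = (902 + D) − (1900) = −998 + D
Setting this equal to −513 kJ gives D = 485 kJ/mol.

D(O=O) ≈ 485 kJ/mol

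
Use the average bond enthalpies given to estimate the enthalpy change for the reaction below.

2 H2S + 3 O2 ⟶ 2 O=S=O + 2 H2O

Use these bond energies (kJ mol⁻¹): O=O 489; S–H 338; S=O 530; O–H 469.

Bonds broken (reactants):
  O=O: 3 × 489 = 1467
  S–H: 4 × 338 = 1352
  Σ(broken) = 2819 kJ
Bonds formed (products):
  O–H: 4 × 469 = 1876
  S=O: 4 × 530 = 2120
  Σ(formed) = 3996 kJ
ΔH = Σ(broken) − Σ(formed) = 2819 − 3996 = −1177 kJ

ΔH ≈ −1177 kJ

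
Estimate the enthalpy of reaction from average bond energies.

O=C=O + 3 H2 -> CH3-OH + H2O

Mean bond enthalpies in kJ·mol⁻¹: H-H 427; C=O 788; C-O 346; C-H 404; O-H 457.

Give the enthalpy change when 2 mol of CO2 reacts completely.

Bonds broken (reactants):
  C=O: 2 × 788 = 1576
  H-H: 3 × 427 = 1281
  Σ(broken) = 2857 kJ
Bonds formed (products):
  C-H: 3 × 404 = 1212
  C-O: 1 × 346 = 346
  O-H: 3 × 457 = 1371
  Σ(formed) = 2929 kJ
ΔH = Σ(broken) − Σ(formed) = 2857 − 2929 = −72 kJ
For 2× the reaction as written: 2 × (−72) = −144 kJ

ΔH = −144 kJ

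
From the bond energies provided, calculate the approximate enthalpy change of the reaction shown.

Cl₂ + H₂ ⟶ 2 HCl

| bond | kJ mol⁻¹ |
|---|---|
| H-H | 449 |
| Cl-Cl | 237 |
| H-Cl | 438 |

ΔH ≈ −190 kJ

Bonds broken (reactants):
  Cl-Cl: 1 × 237 = 237
  H-H: 1 × 449 = 449
  Σ(broken) = 686 kJ
Bonds formed (products):
  H-Cl: 2 × 438 = 876
  Σ(formed) = 876 kJ
ΔH = Σ(broken) − Σ(formed) = 686 − 876 = −190 kJ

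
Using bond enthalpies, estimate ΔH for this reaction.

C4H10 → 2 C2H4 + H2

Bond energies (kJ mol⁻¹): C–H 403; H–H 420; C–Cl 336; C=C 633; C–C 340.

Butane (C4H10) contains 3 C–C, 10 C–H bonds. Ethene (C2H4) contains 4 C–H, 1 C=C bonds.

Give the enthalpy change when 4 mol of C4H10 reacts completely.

ΔH = +560 kJ

Bonds broken (reactants):
  C–C: 3 × 340 = 1020
  C–H: 10 × 403 = 4030
  Σ(broken) = 5050 kJ
Bonds formed (products):
  C–H: 8 × 403 = 3224
  C=C: 2 × 633 = 1266
  H–H: 1 × 420 = 420
  Σ(formed) = 4910 kJ
ΔH = Σ(broken) − Σ(formed) = 5050 − 4910 = +140 kJ
For 4× the reaction as written: 4 × (+140) = +560 kJ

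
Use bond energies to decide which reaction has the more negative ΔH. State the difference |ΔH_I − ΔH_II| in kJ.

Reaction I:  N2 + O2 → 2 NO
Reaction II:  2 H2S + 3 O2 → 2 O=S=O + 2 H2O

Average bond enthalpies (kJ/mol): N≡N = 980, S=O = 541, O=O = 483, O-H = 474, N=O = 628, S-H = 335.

Reaction I:
  Bonds broken (reactants):
    N≡N: 1 × 980 = 980
    O=O: 1 × 483 = 483
    Σ(broken) = 1463 kJ
  Bonds formed (products):
    N=O: 2 × 628 = 1256
    Σ(formed) = 1256 kJ
  ΔH_I = 1463 − 1256 = +207 kJ
Reaction II:
  Bonds broken (reactants):
    O=O: 3 × 483 = 1449
    S-H: 4 × 335 = 1340
    Σ(broken) = 2789 kJ
  Bonds formed (products):
    O-H: 4 × 474 = 1896
    S=O: 4 × 541 = 2164
    Σ(formed) = 4060 kJ
  ΔH_II = 2789 − 4060 = −1271 kJ
ΔH_I − ΔH_II = +1478 kJ, so reaction II has the more negative ΔH; |ΔH_I − ΔH_II| = 1478 kJ.

Reaction II, by 1478 kJ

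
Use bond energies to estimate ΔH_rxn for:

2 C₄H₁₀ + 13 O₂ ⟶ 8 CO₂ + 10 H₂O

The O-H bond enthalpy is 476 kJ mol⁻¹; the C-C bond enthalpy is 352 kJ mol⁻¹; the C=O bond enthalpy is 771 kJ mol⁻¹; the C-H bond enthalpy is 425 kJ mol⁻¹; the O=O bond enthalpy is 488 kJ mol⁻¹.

ΔH ≈ −4900 kJ

Bonds broken (reactants):
  C-C: 6 × 352 = 2112
  C-H: 20 × 425 = 8500
  O=O: 13 × 488 = 6344
  Σ(broken) = 16956 kJ
Bonds formed (products):
  C=O: 16 × 771 = 12336
  O-H: 20 × 476 = 9520
  Σ(formed) = 21856 kJ
ΔH = Σ(broken) − Σ(formed) = 16956 − 21856 = −4900 kJ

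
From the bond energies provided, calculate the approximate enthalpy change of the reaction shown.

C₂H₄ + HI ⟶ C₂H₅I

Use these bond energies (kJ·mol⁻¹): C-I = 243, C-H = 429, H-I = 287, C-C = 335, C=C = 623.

ΔH ≈ −97 kJ

Bonds broken (reactants):
  C-H: 4 × 429 = 1716
  C=C: 1 × 623 = 623
  H-I: 1 × 287 = 287
  Σ(broken) = 2626 kJ
Bonds formed (products):
  C-C: 1 × 335 = 335
  C-H: 5 × 429 = 2145
  C-I: 1 × 243 = 243
  Σ(formed) = 2723 kJ
ΔH = Σ(broken) − Σ(formed) = 2626 − 2723 = −97 kJ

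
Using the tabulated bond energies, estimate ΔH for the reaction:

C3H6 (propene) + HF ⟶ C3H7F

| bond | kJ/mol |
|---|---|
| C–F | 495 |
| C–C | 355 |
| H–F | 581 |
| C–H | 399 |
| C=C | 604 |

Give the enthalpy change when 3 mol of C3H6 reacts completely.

Bonds broken (reactants):
  C–C: 1 × 355 = 355
  C–H: 6 × 399 = 2394
  C=C: 1 × 604 = 604
  H–F: 1 × 581 = 581
  Σ(broken) = 3934 kJ
Bonds formed (products):
  C–C: 2 × 355 = 710
  C–F: 1 × 495 = 495
  C–H: 7 × 399 = 2793
  Σ(formed) = 3998 kJ
ΔH = Σ(broken) − Σ(formed) = 3934 − 3998 = −64 kJ
For 3× the reaction as written: 3 × (−64) = −192 kJ

ΔH = −192 kJ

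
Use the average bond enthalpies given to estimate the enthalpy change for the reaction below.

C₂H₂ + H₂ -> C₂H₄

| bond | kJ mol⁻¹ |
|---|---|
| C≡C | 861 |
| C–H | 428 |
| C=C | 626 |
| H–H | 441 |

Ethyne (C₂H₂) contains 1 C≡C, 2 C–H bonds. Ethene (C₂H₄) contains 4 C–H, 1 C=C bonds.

Bonds broken (reactants):
  C≡C: 1 × 861 = 861
  C–H: 2 × 428 = 856
  H–H: 1 × 441 = 441
  Σ(broken) = 2158 kJ
Bonds formed (products):
  C–H: 4 × 428 = 1712
  C=C: 1 × 626 = 626
  Σ(formed) = 2338 kJ
ΔH = Σ(broken) − Σ(formed) = 2158 − 2338 = −180 kJ

ΔH ≈ −180 kJ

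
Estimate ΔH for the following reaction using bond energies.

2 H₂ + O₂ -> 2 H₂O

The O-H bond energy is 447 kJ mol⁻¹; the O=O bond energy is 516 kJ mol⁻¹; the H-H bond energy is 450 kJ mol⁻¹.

Bonds broken (reactants):
  H-H: 2 × 450 = 900
  O=O: 1 × 516 = 516
  Σ(broken) = 1416 kJ
Bonds formed (products):
  O-H: 4 × 447 = 1788
  Σ(formed) = 1788 kJ
ΔH = Σ(broken) − Σ(formed) = 1416 − 1788 = −372 kJ

ΔH ≈ −372 kJ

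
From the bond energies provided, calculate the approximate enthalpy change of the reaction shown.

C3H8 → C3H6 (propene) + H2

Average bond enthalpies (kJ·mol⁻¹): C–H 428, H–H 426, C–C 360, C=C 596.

ΔH ≈ +194 kJ

Bonds broken (reactants):
  C–C: 2 × 360 = 720
  C–H: 8 × 428 = 3424
  Σ(broken) = 4144 kJ
Bonds formed (products):
  C–C: 1 × 360 = 360
  C–H: 6 × 428 = 2568
  C=C: 1 × 596 = 596
  H–H: 1 × 426 = 426
  Σ(formed) = 3950 kJ
ΔH = Σ(broken) − Σ(formed) = 4144 − 3950 = +194 kJ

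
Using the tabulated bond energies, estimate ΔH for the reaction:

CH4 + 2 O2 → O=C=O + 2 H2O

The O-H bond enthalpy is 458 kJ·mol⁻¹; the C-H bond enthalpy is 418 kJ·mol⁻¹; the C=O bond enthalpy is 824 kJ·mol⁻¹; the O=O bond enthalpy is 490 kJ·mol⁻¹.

Bonds broken (reactants):
  C-H: 4 × 418 = 1672
  O=O: 2 × 490 = 980
  Σ(broken) = 2652 kJ
Bonds formed (products):
  C=O: 2 × 824 = 1648
  O-H: 4 × 458 = 1832
  Σ(formed) = 3480 kJ
ΔH = Σ(broken) − Σ(formed) = 2652 − 3480 = −828 kJ

ΔH ≈ −828 kJ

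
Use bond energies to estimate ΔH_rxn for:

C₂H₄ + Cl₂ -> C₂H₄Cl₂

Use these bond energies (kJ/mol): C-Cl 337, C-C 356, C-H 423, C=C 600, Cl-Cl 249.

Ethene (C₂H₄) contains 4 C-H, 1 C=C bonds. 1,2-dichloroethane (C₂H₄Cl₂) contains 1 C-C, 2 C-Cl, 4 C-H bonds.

ΔH ≈ −181 kJ

Bonds broken (reactants):
  C-H: 4 × 423 = 1692
  C=C: 1 × 600 = 600
  Cl-Cl: 1 × 249 = 249
  Σ(broken) = 2541 kJ
Bonds formed (products):
  C-C: 1 × 356 = 356
  C-Cl: 2 × 337 = 674
  C-H: 4 × 423 = 1692
  Σ(formed) = 2722 kJ
ΔH = Σ(broken) − Σ(formed) = 2541 − 2722 = −181 kJ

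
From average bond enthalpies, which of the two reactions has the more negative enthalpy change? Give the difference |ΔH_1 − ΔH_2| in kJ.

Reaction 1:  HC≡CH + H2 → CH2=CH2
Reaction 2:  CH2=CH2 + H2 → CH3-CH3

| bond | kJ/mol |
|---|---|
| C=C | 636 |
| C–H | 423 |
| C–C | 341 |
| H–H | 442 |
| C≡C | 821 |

Reaction 1:
  Bonds broken (reactants):
    C≡C: 1 × 821 = 821
    C–H: 2 × 423 = 846
    H–H: 1 × 442 = 442
    Σ(broken) = 2109 kJ
  Bonds formed (products):
    C–H: 4 × 423 = 1692
    C=C: 1 × 636 = 636
    Σ(formed) = 2328 kJ
  ΔH_1 = 2109 − 2328 = −219 kJ
Reaction 2:
  Bonds broken (reactants):
    C–H: 4 × 423 = 1692
    C=C: 1 × 636 = 636
    H–H: 1 × 442 = 442
    Σ(broken) = 2770 kJ
  Bonds formed (products):
    C–C: 1 × 341 = 341
    C–H: 6 × 423 = 2538
    Σ(formed) = 2879 kJ
  ΔH_2 = 2770 − 2879 = −109 kJ
ΔH_1 − ΔH_2 = −110 kJ, so reaction 1 has the more negative ΔH; |ΔH_1 − ΔH_2| = 110 kJ.

Reaction 1, by 110 kJ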